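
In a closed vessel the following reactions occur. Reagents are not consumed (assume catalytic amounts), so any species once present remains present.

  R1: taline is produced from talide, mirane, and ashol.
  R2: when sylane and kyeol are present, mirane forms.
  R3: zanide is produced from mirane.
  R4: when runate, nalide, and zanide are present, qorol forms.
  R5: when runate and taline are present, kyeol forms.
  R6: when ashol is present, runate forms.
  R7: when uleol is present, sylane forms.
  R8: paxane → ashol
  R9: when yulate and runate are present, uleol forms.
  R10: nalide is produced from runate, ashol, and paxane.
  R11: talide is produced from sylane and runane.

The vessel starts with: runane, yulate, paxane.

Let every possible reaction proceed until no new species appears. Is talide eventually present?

Yes

paxane present → ashol forms (R8).
ashol present → runate forms (R6).
yulate and runate present → uleol forms (R9).
uleol present → sylane forms (R7).
sylane and runane present → talide forms (R11).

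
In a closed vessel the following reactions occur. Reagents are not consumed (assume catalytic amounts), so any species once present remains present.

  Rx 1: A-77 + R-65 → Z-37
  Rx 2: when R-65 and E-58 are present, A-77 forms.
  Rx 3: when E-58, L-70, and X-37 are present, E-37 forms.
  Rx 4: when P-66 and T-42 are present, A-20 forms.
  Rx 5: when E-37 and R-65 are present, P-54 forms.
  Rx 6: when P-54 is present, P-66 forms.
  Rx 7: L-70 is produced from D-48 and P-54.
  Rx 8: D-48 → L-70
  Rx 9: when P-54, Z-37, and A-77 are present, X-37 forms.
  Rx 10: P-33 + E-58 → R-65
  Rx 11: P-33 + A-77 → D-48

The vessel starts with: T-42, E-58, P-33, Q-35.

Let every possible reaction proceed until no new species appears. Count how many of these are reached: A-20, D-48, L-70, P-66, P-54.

P-33 and E-58 present → R-65 forms (Rx 10).
R-65 and E-58 present → A-77 forms (Rx 2).
P-33 and A-77 present → D-48 forms (Rx 11).
D-48 present → L-70 forms (Rx 8).
A-20 would need P-66 and T-42 (Rx 4), but P-66 never forms.
D-48: reached.
L-70: reached.
P-66 would need P-54 (Rx 6), but P-54 never forms.
P-54 would need E-37 and R-65 (Rx 5), but E-37 never forms.
Reached: D-48 and L-70 — 2 of the 5.

2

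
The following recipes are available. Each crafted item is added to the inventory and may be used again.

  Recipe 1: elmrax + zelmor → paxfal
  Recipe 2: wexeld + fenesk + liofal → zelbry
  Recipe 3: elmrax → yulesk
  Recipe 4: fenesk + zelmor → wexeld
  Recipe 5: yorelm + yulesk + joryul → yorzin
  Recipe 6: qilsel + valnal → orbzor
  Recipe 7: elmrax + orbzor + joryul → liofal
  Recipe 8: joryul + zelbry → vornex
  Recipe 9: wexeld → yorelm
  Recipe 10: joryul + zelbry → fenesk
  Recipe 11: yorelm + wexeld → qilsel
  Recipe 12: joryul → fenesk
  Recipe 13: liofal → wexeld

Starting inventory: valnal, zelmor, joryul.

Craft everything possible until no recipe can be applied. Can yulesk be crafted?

No

yulesk would need elmrax (Recipe 3), but elmrax is never obtained.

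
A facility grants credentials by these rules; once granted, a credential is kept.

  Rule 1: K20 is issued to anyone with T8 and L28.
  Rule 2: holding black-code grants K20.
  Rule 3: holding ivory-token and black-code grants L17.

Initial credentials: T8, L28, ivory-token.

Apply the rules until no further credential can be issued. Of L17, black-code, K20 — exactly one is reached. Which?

Holding T8 and L28 grants K20 (Rule 1).
No rule produces black-code, and it is not given. L17 would need ivory-token and black-code (Rule 3), but black-code is never granted.

K20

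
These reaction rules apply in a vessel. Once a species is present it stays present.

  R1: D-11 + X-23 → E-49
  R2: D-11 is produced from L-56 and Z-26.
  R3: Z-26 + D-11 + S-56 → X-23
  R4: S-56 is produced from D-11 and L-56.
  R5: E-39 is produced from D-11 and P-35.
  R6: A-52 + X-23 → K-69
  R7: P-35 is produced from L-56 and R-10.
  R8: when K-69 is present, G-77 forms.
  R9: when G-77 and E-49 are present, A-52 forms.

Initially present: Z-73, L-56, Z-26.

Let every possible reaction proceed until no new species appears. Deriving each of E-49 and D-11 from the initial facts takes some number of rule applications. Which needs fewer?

D-11: L-56 and Z-26 present → D-11 forms (R2). [1 rule application]
E-49: L-56 and Z-26 present → D-11 forms (R2). D-11 and L-56 present → S-56 forms (R4). Z-26, D-11, and S-56 present → X-23 forms (R3). D-11 and X-23 present → E-49 forms (R1). [4 rule applications]
D-11 needs fewer.

D-11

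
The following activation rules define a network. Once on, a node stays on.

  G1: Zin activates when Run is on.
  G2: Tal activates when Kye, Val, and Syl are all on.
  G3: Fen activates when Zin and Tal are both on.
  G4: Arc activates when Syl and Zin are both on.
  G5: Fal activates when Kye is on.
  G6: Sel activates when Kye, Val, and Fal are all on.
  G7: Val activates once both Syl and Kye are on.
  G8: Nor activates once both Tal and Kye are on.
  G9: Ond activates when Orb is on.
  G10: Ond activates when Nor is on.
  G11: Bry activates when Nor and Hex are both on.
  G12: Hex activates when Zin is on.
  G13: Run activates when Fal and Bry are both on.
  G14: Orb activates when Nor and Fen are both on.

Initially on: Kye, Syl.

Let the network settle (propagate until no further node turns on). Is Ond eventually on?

G7: Syl and Kye on → Val on.
Kye, Val, and Syl are on, so Tal activates (G2).
Tal and Kye are on, so Nor activates (G8).
G10: Nor on → Ond on.

Yes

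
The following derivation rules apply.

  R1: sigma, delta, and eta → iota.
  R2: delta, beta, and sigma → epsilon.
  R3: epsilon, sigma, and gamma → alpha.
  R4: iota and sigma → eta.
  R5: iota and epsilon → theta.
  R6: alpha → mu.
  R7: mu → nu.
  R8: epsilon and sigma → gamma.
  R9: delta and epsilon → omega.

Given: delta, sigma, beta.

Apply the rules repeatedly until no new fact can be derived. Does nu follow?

Yes

delta, beta, and sigma hold, so epsilon follows (R2).
From epsilon and sigma, R8 gives gamma.
From epsilon, sigma, and gamma, R3 gives alpha.
From alpha, R6 gives mu.
From mu, R7 gives nu.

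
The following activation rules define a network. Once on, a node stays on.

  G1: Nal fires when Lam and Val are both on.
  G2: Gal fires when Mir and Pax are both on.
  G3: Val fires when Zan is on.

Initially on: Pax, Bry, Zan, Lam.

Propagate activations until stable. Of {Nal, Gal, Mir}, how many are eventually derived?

1

Zan is on, so Val fires (G3).
Lam and Val are on, so Nal fires (G1).
Nal: reached.
Gal would need Mir and Pax (G2), but Mir never turns on.
No rule produces Mir, and it is not given.
Reached: Nal — 1 of the 3.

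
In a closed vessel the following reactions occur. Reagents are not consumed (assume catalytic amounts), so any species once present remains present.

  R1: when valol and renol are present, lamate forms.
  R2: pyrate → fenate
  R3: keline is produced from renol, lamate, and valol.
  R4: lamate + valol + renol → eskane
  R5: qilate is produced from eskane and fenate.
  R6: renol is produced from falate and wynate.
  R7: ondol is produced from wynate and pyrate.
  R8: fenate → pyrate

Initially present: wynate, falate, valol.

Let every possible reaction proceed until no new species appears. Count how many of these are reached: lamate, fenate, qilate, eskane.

falate and wynate present → renol forms (R6).
valol and renol present → lamate forms (R1).
lamate, valol, and renol present → eskane forms (R4).
lamate: reached.
fenate would need pyrate (R2), but pyrate never forms.
qilate would need eskane and fenate (R5), but fenate never forms.
eskane: reached.
Reached: lamate and eskane — 2 of the 4.

2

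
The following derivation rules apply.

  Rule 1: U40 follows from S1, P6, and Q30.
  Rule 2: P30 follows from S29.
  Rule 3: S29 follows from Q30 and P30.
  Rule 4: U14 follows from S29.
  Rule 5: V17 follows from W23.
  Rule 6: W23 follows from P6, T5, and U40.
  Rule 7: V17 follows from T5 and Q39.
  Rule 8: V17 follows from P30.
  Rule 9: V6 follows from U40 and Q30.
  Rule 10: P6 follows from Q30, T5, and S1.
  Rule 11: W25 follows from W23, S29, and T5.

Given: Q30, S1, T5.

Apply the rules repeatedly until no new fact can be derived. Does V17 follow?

Yes

From Q30, T5, and S1, Rule 10 gives P6.
S1, P6, and Q30 hold, so U40 follows (Rule 1).
P6, T5, and U40 hold, so W23 follows (Rule 6).
W23 holds, so V17 follows (Rule 5).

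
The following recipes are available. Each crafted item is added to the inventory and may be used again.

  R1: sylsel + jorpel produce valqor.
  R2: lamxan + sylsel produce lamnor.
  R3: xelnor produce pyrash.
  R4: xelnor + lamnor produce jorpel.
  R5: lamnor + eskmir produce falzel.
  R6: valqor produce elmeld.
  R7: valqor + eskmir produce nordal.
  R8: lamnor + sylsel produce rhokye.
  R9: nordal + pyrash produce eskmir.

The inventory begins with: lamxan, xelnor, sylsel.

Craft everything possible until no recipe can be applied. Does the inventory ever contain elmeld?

Yes

Using R2, lamxan and sylsel make lamnor.
Using R4, xelnor and lamnor make jorpel.
sylsel + jorpel → valqor (R1).
valqor → elmeld (R6).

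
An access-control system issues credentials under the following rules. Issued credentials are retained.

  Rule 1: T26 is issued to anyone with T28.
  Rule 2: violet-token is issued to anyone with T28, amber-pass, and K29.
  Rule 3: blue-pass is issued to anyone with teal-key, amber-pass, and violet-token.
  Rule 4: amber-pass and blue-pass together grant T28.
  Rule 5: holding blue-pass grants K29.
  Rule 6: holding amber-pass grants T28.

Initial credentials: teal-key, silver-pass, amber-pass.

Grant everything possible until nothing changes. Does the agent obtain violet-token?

No

violet-token would need T28, amber-pass, and K29 (Rule 2), but K29 is never granted.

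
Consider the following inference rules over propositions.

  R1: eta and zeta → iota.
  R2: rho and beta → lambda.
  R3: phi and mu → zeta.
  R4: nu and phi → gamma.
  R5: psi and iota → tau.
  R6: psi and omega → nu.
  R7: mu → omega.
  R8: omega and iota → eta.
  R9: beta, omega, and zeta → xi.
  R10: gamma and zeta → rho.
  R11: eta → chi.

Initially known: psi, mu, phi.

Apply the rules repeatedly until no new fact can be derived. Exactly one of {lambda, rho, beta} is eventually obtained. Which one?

mu holds, so omega follows (R7).
From phi and mu, R3 gives zeta.
From psi and omega, R6 gives nu.
From nu and phi, R4 gives gamma.
gamma and zeta hold, so rho follows (R10).
No rule produces beta, and it is not given. lambda would need rho and beta (R2), but beta is never established.

rho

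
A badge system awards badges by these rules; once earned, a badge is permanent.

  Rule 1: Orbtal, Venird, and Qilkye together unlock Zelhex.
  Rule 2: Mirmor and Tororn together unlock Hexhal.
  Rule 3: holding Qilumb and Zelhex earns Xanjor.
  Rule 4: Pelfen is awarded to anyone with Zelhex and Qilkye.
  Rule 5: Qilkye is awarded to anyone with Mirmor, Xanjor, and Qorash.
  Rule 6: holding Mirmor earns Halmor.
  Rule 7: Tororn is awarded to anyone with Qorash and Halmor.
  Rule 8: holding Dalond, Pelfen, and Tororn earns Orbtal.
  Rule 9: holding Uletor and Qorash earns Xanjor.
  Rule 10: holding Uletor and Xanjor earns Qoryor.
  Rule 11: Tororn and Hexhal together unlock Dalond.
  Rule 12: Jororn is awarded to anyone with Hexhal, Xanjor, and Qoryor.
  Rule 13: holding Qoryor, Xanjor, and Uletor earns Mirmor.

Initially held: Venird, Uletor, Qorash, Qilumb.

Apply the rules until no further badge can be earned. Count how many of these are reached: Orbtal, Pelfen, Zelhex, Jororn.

With Uletor and Qorash, Xanjor is earned (Rule 9).
With Uletor and Xanjor, Qoryor is earned (Rule 10).
With Qoryor, Xanjor, and Uletor, Mirmor is earned (Rule 13).
With Mirmor, Halmor is earned (Rule 6).
With Qorash and Halmor, Tororn is earned (Rule 7).
With Mirmor and Tororn, Hexhal is earned (Rule 2).
With Hexhal, Xanjor, and Qoryor, Jororn is earned (Rule 12).
Orbtal would need Dalond, Pelfen, and Tororn (Rule 8), but Pelfen is never earned.
Pelfen would need Zelhex and Qilkye (Rule 4), but Zelhex is never earned.
Zelhex would need Orbtal, Venird, and Qilkye (Rule 1), but Orbtal is never earned.
Jororn: reached.
Reached: Jororn — 1 of the 4.

1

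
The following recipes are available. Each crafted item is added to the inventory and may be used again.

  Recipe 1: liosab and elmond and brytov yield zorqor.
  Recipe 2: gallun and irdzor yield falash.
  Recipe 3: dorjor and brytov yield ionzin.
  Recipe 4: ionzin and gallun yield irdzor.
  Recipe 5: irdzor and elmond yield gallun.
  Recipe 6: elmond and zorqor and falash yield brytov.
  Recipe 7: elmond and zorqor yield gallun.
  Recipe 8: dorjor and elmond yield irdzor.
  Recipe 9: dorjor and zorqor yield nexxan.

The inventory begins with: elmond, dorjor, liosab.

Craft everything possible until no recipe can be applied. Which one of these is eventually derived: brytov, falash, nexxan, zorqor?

dorjor and elmond → irdzor (Recipe 8).
Using Recipe 5, irdzor and elmond make gallun.
gallun and irdzor → falash (Recipe 2).
brytov would need elmond, zorqor, and falash (Recipe 6), but zorqor is never obtained. nexxan would need dorjor and zorqor (Recipe 9), but zorqor is never obtained. zorqor would need liosab, elmond, and brytov (Recipe 1), but brytov is never obtained.

falash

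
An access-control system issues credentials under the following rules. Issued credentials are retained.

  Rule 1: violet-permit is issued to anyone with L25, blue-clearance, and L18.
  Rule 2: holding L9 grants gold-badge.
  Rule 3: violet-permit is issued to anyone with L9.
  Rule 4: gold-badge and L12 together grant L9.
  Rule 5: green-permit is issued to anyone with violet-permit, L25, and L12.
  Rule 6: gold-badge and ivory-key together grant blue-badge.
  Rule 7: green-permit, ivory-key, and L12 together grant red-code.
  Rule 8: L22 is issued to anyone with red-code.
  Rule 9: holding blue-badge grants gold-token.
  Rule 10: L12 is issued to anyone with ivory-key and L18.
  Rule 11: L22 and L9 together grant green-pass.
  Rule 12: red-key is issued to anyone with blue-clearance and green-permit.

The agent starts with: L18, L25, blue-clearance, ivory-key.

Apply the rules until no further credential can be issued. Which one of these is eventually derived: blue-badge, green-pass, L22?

L22

Holding L25, blue-clearance, and L18 grants violet-permit (Rule 1).
Holding ivory-key and L18 grants L12 (Rule 10).
Holding violet-permit, L25, and L12 grants green-permit (Rule 5).
Holding green-permit, ivory-key, and L12 grants red-code (Rule 7).
Holding red-code grants L22 (Rule 8).
green-pass would need L22 and L9 (Rule 11), but L9 is never granted. blue-badge would need gold-badge and ivory-key (Rule 6), but gold-badge is never granted.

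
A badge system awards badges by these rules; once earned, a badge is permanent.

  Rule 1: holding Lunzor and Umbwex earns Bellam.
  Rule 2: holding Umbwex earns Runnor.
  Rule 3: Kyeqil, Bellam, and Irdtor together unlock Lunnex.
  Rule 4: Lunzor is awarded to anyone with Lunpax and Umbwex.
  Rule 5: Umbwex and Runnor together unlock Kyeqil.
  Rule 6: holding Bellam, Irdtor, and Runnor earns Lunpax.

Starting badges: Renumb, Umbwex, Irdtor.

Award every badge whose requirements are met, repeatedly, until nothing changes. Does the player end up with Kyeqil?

Yes

With Umbwex, Runnor is earned (Rule 2).
With Umbwex and Runnor, Kyeqil is earned (Rule 5).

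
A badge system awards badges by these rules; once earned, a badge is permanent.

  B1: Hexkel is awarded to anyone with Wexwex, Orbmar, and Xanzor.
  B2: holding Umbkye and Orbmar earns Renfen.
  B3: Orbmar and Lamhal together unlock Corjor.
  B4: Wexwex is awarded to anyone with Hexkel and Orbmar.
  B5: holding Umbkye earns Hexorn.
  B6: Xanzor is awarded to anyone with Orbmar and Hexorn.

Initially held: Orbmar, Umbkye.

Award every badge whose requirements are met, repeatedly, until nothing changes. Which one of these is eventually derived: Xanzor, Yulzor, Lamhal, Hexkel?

With Umbkye, Hexorn is earned (B5).
With Orbmar and Hexorn, Xanzor is earned (B6).
Hexkel would need Wexwex, Orbmar, and Xanzor (B1), but Wexwex is never earned. No rule produces Yulzor, and it is not given. No rule produces Lamhal, and it is not given.

Xanzor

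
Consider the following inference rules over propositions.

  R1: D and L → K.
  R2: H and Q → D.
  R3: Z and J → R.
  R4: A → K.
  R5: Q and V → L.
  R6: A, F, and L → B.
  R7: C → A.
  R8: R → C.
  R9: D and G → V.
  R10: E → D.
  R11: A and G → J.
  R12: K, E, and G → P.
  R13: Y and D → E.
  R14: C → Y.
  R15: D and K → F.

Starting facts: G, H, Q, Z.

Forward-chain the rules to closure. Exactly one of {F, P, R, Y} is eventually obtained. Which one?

From H and Q, R2 gives D.
From D and G, R9 gives V.
Q and V hold, so L follows (R5).
D and L hold, so K follows (R1).
D and K hold, so F follows (R15).
Y would need C (R14), but C is never established. R would need Z and J (R3), but J is never established. P would need K, E, and G (R12), but E is never established.

F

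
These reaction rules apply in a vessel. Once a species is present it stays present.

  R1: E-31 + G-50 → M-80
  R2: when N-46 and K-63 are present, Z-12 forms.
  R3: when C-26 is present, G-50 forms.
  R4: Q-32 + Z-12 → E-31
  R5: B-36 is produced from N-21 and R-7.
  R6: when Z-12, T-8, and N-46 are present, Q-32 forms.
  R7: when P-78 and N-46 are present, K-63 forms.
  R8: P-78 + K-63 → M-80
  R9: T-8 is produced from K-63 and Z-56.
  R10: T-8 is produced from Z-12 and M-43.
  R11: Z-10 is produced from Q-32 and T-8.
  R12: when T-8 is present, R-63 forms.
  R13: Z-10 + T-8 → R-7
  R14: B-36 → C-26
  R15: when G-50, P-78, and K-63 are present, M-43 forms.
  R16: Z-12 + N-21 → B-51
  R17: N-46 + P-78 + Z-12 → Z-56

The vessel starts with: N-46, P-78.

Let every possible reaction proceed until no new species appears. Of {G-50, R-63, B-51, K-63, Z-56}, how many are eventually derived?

3

P-78 and N-46 present → K-63 forms (R7).
N-46 and K-63 present → Z-12 forms (R2).
N-46, P-78, and Z-12 present → Z-56 forms (R17).
K-63 and Z-56 present → T-8 forms (R9).
T-8 present → R-63 forms (R12).
G-50 would need C-26 (R3), but C-26 never forms.
R-63: reached.
B-51 would need Z-12 and N-21 (R16), but N-21 never forms.
K-63: reached.
Z-56: reached.
Reached: R-63, K-63, and Z-56 — 3 of the 5.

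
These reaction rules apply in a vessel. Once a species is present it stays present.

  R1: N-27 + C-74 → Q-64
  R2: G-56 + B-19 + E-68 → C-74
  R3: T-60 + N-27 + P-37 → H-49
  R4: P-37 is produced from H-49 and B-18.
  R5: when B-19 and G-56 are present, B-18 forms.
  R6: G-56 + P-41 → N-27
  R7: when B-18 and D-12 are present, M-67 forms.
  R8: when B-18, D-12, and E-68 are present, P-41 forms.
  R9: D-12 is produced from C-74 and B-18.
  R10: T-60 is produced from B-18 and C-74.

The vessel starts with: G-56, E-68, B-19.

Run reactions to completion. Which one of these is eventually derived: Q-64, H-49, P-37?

B-19 and G-56 present → B-18 forms (R5).
G-56, B-19, and E-68 present → C-74 forms (R2).
C-74 and B-18 present → D-12 forms (R9).
B-18, D-12, and E-68 present → P-41 forms (R8).
G-56 and P-41 present → N-27 forms (R6).
N-27 and C-74 present → Q-64 forms (R1).
H-49 would need T-60, N-27, and P-37 (R3), but P-37 never forms. P-37 would need H-49 and B-18 (R4), but H-49 never forms.

Q-64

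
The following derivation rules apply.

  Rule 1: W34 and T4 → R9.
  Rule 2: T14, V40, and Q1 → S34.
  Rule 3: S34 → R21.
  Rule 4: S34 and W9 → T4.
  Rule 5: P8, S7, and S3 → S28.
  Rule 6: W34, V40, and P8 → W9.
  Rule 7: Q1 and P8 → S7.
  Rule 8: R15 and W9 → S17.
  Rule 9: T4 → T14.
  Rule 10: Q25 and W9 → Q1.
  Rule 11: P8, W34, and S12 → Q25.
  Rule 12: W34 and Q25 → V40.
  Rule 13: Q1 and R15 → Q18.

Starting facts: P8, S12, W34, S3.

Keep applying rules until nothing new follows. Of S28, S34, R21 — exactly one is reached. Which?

P8, W34, and S12 hold, so Q25 follows (Rule 11).
W34 and Q25 hold, so V40 follows (Rule 12).
From W34, V40, and P8, Rule 6 gives W9.
Q25 and W9 hold, so Q1 follows (Rule 10).
From Q1 and P8, Rule 7 gives S7.
P8, S7, and S3 hold, so S28 follows (Rule 5).
R21 would need S34 (Rule 3), but S34 is never established. S34 would need T14, V40, and Q1 (Rule 2), but T14 is never established.

S28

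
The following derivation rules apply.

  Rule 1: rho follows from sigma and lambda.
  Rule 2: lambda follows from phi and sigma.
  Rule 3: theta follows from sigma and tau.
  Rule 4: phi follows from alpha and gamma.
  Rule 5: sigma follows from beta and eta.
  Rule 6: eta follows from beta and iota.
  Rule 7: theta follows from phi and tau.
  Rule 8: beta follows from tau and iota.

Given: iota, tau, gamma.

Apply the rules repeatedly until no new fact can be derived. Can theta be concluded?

From tau and iota, Rule 8 gives beta.
From beta and iota, Rule 6 gives eta.
beta and eta hold, so sigma follows (Rule 5).
sigma and tau hold, so theta follows (Rule 3).

Yes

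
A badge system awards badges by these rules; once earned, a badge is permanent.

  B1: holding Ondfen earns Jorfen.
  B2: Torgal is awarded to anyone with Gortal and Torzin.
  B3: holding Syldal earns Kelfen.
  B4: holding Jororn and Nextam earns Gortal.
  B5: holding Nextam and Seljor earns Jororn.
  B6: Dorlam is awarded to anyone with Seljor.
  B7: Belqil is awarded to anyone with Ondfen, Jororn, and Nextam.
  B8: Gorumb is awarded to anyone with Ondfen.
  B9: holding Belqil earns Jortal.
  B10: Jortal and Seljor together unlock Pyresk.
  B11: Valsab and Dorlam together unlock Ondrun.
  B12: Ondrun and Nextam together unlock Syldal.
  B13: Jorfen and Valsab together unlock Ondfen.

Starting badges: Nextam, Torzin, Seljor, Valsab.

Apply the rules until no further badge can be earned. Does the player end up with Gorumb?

No

Gorumb would need Ondfen (B8), but Ondfen is never earned.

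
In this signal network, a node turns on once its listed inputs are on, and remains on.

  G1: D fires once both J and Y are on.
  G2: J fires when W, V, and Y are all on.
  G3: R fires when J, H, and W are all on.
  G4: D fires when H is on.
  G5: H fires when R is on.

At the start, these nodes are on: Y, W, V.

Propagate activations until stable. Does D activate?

Yes

G2: W, V, and Y on → J on.
J and Y are on, so D fires (G1).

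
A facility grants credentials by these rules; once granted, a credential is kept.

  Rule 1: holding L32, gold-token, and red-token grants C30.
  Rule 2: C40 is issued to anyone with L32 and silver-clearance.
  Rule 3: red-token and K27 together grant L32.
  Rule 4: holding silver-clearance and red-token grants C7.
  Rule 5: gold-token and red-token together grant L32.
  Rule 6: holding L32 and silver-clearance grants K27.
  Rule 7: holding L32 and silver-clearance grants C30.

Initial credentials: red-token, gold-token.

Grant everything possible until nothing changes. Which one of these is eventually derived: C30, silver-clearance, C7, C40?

Holding gold-token and red-token grants L32 (Rule 5).
Holding L32, gold-token, and red-token grants C30 (Rule 1).
No rule produces silver-clearance, and it is not given. C40 would need L32 and silver-clearance (Rule 2), but silver-clearance is never granted. C7 would need silver-clearance and red-token (Rule 4), but silver-clearance is never granted.

C30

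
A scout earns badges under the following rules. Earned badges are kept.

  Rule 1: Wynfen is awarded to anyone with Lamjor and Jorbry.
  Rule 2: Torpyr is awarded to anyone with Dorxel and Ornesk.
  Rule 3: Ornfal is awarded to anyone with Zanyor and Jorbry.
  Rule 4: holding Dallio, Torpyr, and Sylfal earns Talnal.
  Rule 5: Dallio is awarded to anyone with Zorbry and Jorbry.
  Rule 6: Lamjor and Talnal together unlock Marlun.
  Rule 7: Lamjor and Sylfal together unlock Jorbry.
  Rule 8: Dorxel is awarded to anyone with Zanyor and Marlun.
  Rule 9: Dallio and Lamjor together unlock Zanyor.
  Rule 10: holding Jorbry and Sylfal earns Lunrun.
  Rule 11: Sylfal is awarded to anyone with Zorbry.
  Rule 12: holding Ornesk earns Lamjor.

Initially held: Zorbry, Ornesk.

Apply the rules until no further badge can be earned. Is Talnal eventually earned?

Talnal would need Dallio, Torpyr, and Sylfal (Rule 4), but Torpyr is never earned.

No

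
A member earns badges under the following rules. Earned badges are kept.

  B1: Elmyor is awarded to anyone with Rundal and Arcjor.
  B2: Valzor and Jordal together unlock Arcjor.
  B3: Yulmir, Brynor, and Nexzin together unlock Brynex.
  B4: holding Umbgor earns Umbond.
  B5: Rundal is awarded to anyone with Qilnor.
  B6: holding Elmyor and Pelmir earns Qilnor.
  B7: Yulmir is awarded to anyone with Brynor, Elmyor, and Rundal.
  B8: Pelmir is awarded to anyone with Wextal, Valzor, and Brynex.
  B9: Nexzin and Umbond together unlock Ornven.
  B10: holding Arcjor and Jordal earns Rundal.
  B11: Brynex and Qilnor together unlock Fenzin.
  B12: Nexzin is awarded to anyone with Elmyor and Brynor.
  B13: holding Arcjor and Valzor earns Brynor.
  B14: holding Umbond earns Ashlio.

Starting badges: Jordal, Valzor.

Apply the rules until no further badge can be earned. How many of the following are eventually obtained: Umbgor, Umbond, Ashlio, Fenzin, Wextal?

No rule produces Umbgor, and it is not given.
Umbond would need Umbgor (B4), but Umbgor is never earned.
Ashlio would need Umbond (B14), but Umbond is never earned.
Fenzin would need Brynex and Qilnor (B11), but Qilnor is never earned.
No rule produces Wextal, and it is not given.
None of the 5 are reached.

0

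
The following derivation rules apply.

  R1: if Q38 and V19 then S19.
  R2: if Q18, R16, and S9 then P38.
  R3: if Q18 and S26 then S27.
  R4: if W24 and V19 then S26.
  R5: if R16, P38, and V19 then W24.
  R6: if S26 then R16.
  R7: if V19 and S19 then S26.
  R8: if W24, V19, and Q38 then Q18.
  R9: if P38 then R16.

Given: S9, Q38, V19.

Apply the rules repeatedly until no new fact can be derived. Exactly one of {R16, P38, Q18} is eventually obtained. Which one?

R16

From Q38 and V19, R1 gives S19.
From V19 and S19, R7 gives S26.
S26 holds, so R16 follows (R6).
P38 would need Q18, R16, and S9 (R2), but Q18 is never established. Q18 would need W24, V19, and Q38 (R8), but W24 is never established.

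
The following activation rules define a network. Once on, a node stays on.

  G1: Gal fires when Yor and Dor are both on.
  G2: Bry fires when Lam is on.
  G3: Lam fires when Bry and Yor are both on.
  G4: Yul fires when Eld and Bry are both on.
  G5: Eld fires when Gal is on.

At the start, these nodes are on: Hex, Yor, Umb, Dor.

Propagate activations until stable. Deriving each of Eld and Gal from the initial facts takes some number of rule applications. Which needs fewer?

Gal: G1: Yor and Dor on → Gal on. [1 rule application]
Eld: Yor and Dor are on, so Gal fires (G1). G5: Gal on → Eld on. [2 rule applications]
Gal needs fewer.

Gal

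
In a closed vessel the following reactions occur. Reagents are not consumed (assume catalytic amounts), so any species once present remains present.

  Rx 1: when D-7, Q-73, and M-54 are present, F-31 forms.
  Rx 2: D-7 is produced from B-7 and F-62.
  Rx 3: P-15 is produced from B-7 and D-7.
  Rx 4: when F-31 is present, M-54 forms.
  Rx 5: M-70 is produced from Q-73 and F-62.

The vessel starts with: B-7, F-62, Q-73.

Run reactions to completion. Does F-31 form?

F-31 would need D-7, Q-73, and M-54 (Rx 1), but M-54 never forms.

No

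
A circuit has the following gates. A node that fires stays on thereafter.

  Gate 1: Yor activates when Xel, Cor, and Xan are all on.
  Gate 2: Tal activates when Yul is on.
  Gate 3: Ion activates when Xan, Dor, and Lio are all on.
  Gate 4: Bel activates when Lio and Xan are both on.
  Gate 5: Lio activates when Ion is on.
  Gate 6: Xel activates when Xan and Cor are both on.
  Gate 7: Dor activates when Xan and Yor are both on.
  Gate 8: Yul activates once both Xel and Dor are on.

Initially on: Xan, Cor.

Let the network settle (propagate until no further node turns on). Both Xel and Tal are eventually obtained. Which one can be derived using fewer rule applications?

Xel: Gate 6: Xan and Cor on → Xel on. [1 rule application]
Tal: Xan and Cor are on, so Xel activates (Gate 6). Gate 1: Xel, Cor, and Xan on → Yor on. Gate 7: Xan and Yor on → Dor on. Xel and Dor are on, so Yul activates (Gate 8). Gate 2: Yul on → Tal on. [5 rule applications]
Xel needs fewer.

Xel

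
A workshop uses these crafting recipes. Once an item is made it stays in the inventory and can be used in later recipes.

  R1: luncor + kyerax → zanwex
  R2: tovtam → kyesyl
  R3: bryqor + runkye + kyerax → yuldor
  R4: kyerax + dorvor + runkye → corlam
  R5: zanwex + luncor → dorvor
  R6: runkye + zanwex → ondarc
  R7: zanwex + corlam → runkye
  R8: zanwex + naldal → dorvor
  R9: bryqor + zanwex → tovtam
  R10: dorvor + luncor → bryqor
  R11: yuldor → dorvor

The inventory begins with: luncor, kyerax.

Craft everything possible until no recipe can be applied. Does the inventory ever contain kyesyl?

Yes

Using R1, luncor and kyerax make zanwex.
zanwex + luncor → dorvor (R5).
Using R10, dorvor and luncor make bryqor.
bryqor + zanwex → tovtam (R9).
tovtam → kyesyl (R2).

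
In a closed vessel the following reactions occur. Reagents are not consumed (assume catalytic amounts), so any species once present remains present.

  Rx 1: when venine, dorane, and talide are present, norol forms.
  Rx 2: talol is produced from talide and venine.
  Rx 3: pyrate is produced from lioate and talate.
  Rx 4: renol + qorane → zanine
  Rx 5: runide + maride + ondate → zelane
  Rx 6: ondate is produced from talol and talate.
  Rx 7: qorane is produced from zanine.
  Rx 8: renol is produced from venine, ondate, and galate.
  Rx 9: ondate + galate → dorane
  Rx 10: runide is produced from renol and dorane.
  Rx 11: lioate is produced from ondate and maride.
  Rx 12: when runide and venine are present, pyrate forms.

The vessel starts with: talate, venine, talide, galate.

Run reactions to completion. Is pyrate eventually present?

talide and venine present → talol forms (Rx 2).
talol and talate present → ondate forms (Rx 6).
venine, ondate, and galate present → renol forms (Rx 8).
ondate and galate present → dorane forms (Rx 9).
renol and dorane present → runide forms (Rx 10).
runide and venine present → pyrate forms (Rx 12).

Yes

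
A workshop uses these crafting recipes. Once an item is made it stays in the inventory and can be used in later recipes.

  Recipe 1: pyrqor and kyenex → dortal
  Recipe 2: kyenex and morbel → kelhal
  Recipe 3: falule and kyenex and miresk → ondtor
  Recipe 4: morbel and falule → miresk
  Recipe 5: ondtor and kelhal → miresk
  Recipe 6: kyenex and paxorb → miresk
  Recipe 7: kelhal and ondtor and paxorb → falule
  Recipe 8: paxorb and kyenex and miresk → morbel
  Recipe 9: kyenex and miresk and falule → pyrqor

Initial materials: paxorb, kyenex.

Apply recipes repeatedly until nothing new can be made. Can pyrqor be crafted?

pyrqor would need kyenex, miresk, and falule (Recipe 9), but falule is never obtained.

No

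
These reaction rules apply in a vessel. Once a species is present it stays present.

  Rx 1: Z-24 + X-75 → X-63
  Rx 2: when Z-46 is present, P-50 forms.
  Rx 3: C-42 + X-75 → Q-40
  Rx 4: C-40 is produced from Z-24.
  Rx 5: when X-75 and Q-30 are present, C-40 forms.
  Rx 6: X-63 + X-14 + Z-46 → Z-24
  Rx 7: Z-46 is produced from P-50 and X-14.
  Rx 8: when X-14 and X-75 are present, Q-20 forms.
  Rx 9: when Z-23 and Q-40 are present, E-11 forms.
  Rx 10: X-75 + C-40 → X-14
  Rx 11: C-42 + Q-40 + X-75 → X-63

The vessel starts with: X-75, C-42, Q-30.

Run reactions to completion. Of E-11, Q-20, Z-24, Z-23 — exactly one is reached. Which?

X-75 and Q-30 present → C-40 forms (Rx 5).
X-75 and C-40 present → X-14 forms (Rx 10).
X-14 and X-75 present → Q-20 forms (Rx 8).
No rule produces Z-23, and it is not given. Z-24 would need X-63, X-14, and Z-46 (Rx 6), but Z-46 never forms. E-11 would need Z-23 and Q-40 (Rx 9), but Z-23 never forms.

Q-20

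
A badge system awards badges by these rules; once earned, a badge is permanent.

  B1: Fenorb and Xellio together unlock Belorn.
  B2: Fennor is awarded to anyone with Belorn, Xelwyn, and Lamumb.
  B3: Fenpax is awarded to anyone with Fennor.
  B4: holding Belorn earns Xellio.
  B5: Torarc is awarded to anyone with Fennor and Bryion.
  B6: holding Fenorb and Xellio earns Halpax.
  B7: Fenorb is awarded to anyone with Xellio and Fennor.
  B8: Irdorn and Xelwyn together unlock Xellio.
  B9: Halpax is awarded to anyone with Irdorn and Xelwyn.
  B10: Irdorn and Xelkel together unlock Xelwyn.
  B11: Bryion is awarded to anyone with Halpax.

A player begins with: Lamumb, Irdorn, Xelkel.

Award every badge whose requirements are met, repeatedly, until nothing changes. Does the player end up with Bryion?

Yes

With Irdorn and Xelkel, Xelwyn is earned (B10).
With Irdorn and Xelwyn, Halpax is earned (B9).
With Halpax, Bryion is earned (B11).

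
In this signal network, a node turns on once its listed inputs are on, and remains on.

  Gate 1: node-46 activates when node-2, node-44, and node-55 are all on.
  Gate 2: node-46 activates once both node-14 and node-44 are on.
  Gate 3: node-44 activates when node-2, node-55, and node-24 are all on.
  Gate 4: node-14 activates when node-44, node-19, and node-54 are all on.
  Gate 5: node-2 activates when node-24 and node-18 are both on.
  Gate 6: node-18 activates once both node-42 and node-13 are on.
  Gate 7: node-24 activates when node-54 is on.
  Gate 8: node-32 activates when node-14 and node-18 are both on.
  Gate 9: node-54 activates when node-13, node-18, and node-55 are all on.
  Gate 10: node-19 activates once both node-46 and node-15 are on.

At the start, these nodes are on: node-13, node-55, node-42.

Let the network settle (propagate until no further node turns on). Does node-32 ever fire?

node-32 would need node-14 and node-18 (Gate 8), but node-14 never turns on.

No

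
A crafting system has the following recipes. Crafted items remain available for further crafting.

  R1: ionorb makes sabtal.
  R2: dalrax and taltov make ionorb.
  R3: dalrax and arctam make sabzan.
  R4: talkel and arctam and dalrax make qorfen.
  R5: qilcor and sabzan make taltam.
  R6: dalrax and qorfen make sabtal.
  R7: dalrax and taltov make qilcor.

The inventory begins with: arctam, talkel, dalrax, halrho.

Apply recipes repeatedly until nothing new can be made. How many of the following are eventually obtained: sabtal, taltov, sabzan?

2

talkel and arctam and dalrax → qorfen (R4).
dalrax and arctam → sabzan (R3).
dalrax and qorfen → sabtal (R6).
sabtal: reached.
No rule produces taltov, and it is not given.
sabzan: reached.
Reached: sabtal and sabzan — 2 of the 3.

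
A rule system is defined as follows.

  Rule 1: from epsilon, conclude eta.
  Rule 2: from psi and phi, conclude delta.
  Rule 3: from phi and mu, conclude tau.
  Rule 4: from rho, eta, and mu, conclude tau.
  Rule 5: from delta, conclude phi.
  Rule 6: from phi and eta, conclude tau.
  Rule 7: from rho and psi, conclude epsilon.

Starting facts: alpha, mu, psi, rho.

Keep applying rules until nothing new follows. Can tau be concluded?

From rho and psi, Rule 7 gives epsilon.
From epsilon, Rule 1 gives eta.
From rho, eta, and mu, Rule 4 gives tau.

Yes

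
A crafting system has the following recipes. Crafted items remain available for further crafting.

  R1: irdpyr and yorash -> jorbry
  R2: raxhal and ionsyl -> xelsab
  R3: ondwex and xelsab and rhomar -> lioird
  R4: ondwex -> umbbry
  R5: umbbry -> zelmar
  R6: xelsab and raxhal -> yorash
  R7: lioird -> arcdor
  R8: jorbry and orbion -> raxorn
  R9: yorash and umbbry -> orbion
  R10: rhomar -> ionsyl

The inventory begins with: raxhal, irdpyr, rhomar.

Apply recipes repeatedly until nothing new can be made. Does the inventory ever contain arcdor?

No

arcdor would need lioird (R7), but lioird is never obtained.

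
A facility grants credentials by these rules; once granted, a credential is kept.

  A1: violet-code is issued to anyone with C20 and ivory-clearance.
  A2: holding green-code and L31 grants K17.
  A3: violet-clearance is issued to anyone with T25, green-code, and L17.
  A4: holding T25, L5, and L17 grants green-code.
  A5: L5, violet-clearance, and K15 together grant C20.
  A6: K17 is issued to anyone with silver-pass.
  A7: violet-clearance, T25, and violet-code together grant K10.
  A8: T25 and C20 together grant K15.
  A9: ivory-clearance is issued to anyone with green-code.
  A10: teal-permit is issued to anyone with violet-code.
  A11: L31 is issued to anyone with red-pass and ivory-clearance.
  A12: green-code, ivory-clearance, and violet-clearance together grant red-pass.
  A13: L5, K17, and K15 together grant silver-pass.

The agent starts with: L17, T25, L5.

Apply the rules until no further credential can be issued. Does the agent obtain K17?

Holding T25, L5, and L17 grants green-code (A4).
Holding green-code grants ivory-clearance (A9).
Holding T25, green-code, and L17 grants violet-clearance (A3).
Holding green-code, ivory-clearance, and violet-clearance grants red-pass (A12).
Holding red-pass and ivory-clearance grants L31 (A11).
Holding green-code and L31 grants K17 (A2).

Yes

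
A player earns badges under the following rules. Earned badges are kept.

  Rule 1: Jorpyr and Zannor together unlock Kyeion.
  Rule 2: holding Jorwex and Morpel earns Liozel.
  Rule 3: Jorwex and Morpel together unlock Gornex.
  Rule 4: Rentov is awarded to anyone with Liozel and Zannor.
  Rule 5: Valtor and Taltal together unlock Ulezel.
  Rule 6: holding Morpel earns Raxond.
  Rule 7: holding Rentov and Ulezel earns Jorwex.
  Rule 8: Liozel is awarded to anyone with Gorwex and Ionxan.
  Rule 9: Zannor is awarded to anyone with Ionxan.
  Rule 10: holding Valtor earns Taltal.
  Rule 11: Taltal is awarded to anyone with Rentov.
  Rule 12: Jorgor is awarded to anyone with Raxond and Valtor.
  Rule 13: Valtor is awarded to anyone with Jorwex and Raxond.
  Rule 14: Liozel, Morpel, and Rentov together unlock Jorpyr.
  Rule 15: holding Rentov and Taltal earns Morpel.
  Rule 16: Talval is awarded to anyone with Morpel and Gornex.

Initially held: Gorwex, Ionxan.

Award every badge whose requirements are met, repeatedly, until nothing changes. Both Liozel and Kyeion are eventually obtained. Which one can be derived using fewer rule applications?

Liozel: With Gorwex and Ionxan, Liozel is earned (Rule 8). [1 rule application]
Kyeion: With Gorwex and Ionxan, Liozel is earned (Rule 8). With Ionxan, Zannor is earned (Rule 9). With Liozel and Zannor, Rentov is earned (Rule 4). With Rentov, Taltal is earned (Rule 11). With Rentov and Taltal, Morpel is earned (Rule 15). With Liozel, Morpel, and Rentov, Jorpyr is earned (Rule 14). With Jorpyr and Zannor, Kyeion is earned (Rule 1). [7 rule applications]
Liozel needs fewer.

Liozel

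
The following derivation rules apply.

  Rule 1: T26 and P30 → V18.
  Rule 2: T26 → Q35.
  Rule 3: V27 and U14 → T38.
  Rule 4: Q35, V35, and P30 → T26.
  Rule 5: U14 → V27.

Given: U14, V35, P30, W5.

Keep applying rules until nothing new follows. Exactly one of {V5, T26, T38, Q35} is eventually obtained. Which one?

T38

From U14, Rule 5 gives V27.
From V27 and U14, Rule 3 gives T38.
T26 would need Q35, V35, and P30 (Rule 4), but Q35 is never established. Q35 would need T26 (Rule 2), but T26 is never established. No rule produces V5, and it is not given.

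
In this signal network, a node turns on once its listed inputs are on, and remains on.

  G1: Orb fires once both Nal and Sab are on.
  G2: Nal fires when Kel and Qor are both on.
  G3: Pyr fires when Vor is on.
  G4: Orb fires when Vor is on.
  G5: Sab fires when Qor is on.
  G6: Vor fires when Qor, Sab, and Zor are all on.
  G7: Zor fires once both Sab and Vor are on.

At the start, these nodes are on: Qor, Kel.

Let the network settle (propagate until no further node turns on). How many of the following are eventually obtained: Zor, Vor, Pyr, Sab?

1

G5: Qor on → Sab on.
Zor would need Sab and Vor (G7), but Vor never turns on.
Vor would need Qor, Sab, and Zor (G6), but Zor never turns on.
Pyr would need Vor (G3), but Vor never turns on.
Sab: reached.
Reached: Sab — 1 of the 4.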